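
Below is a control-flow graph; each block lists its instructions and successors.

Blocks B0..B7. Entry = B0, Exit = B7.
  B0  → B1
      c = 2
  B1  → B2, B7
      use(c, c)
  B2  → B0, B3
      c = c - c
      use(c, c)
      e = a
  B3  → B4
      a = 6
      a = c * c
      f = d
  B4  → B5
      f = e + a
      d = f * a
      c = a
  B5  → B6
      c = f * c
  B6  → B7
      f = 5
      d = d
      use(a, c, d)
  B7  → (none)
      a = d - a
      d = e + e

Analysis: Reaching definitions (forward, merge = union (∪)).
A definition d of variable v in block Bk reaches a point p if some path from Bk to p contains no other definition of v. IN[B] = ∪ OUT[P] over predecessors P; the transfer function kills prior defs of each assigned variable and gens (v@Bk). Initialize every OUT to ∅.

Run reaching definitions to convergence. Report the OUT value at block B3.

Per-block solution:
  B0: | IN={c@B2, e@B2} | OUT={c@B0, e@B2}
  B1: | IN={c@B0, e@B2} | OUT={c@B0, e@B2}
  B2: | IN={c@B0, e@B2} | OUT={c@B2, e@B2}
  B3: | IN={c@B2, e@B2} | OUT={a@B3, c@B2, e@B2, f@B3}
  B4: | IN={a@B3, c@B2, e@B2, f@B3} | OUT={a@B3, c@B4, d@B4, e@B2, f@B4}
  B5: | IN={a@B3, c@B4, d@B4, e@B2, f@B4} | OUT={a@B3, c@B5, d@B4, e@B2, f@B4}
  B6: | IN={a@B3, c@B5, d@B4, e@B2, f@B4} | OUT={a@B3, c@B5, d@B6, e@B2, f@B6}
  B7: | IN={a@B3, c@B0, c@B5, d@B6, e@B2, f@B6} | OUT={a@B7, c@B0, c@B5, d@B7, e@B2, f@B6}

Merge at B3: IN[B3] = OUT[B2] = {c@B2, e@B2}
Applying B3's transfer function to that IN value gives OUT[B3] (row B3 above).

Answer: {a@B3, c@B2, e@B2, f@B3}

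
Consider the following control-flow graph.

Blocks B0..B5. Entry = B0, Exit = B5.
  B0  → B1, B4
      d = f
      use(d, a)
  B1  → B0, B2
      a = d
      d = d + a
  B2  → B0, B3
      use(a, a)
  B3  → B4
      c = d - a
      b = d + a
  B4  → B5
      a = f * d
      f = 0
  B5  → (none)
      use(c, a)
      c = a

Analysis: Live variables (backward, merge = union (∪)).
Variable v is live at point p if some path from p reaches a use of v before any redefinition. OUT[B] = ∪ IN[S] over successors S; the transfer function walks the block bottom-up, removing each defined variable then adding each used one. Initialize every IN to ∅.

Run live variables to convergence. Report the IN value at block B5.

Answer: {a, c}

Working:
Converged values:
  B0:   IN={a, c, f}   OUT={c, d, f}
  B1:   IN={c, d, f}   OUT={a, c, d, f}
  B2:   IN={a, c, d, f}   OUT={a, c, d, f}
  B3:   IN={a, d, f}   OUT={c, d, f}
  B4:   IN={c, d, f}   OUT={a, c}
  B5:   IN={a, c}   OUT={}

B5 is the boundary node: OUT[B5] = {}
Applying B5's transfer function to that OUT value gives IN[B5] (row B5 above).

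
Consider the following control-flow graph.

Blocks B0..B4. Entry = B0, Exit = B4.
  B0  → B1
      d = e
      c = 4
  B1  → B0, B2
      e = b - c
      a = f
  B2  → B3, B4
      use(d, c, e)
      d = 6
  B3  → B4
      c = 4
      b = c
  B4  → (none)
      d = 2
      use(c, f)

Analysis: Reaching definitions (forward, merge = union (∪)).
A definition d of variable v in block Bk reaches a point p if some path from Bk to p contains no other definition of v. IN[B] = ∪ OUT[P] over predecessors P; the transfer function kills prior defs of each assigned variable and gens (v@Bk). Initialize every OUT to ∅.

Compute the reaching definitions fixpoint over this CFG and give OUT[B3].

Converged values:
  B0:  IN={a@B1, c@B0, d@B0, e@B1}  OUT={a@B1, c@B0, d@B0, e@B1}
  B1:  IN={a@B1, c@B0, d@B0, e@B1}  OUT={a@B1, c@B0, d@B0, e@B1}
  B2:  IN={a@B1, c@B0, d@B0, e@B1}  OUT={a@B1, c@B0, d@B2, e@B1}
  B3:  IN={a@B1, c@B0, d@B2, e@B1}  OUT={a@B1, b@B3, c@B3, d@B2, e@B1}
  B4:  IN={a@B1, b@B3, c@B0, c@B3, d@B2, e@B1}  OUT={a@B1, b@B3, c@B0, c@B3, d@B4, e@B1}

Merge at B3: IN[B3] = OUT[B2] = {a@B1, c@B0, d@B2, e@B1}
Applying B3's transfer function to that IN value gives OUT[B3] (row B3 above).

Answer: {a@B1, b@B3, c@B3, d@B2, e@B1}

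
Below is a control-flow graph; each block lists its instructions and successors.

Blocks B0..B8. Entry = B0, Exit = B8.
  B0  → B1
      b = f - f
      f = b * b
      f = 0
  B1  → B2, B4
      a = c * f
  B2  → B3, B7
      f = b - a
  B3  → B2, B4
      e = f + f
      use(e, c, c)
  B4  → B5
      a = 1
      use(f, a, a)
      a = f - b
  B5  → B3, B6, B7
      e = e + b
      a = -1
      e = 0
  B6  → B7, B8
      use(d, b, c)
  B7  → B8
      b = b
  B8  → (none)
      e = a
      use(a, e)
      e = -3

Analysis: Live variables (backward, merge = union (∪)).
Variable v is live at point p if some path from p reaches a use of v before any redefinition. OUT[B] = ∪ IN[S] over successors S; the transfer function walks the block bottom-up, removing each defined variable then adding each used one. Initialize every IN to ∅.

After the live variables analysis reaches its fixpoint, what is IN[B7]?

Fixpoint table:
  B0:   IN={c, d, e, f}   OUT={b, c, d, e, f}
  B1:   IN={b, c, d, e, f}   OUT={a, b, c, d, e, f}
  B2:   IN={a, b, c, d}   OUT={a, b, c, d, f}
  B3:   IN={a, b, c, d, f}   OUT={a, b, c, d, e, f}
  B4:   IN={b, c, d, e, f}   OUT={b, c, d, e, f}
  B5:   IN={b, c, d, e, f}   OUT={a, b, c, d, f}
  B6:   IN={a, b, c, d}   OUT={a, b}
  B7:   IN={a, b}   OUT={a}
  B8:   IN={a}   OUT={}

Merge at B7: OUT[B7] = IN[B8] = {a}
Applying B7's transfer function to that OUT value gives IN[B7] (row B7 above).

Answer: {a, b}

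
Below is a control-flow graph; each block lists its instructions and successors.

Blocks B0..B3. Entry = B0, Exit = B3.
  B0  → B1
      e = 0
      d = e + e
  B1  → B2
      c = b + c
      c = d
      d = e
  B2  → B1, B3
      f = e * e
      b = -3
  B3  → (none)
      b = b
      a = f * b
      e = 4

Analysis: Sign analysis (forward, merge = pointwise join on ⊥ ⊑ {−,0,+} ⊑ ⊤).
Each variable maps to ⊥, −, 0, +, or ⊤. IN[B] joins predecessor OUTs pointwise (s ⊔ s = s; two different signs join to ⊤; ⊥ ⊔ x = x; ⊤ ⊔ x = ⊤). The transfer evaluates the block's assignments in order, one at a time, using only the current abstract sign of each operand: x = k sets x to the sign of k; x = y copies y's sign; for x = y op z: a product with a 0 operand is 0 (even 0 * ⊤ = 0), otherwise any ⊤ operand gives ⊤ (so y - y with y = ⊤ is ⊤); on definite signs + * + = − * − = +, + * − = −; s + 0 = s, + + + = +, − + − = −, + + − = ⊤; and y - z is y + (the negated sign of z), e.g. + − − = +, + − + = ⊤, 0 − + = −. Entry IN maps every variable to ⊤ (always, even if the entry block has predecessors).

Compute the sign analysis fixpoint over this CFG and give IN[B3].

Answer: {a: ⊤, b: -, c: 0, d: 0, e: 0, f: 0}

Derivation:
Converged values:
  B0: | IN=(all ⊤) | OUT={d:0, e:0; rest ⊤}
  B1: | IN={d:0, e:0; rest ⊤} | OUT={c:0, d:0, e:0; rest ⊤}
  B2: | IN={c:0, d:0, e:0; rest ⊤} | OUT={b:-, c:0, d:0, e:0, f:0; rest ⊤}
  B3: | IN={b:-, c:0, d:0, e:0, f:0; rest ⊤} | OUT={a:0, b:-, c:0, d:0, e:+, f:0; rest ⊤}

Merge at B3: IN[B3] = OUT[B2] = {a: ⊤, b: -, c: 0, d: 0, e: 0, f: 0}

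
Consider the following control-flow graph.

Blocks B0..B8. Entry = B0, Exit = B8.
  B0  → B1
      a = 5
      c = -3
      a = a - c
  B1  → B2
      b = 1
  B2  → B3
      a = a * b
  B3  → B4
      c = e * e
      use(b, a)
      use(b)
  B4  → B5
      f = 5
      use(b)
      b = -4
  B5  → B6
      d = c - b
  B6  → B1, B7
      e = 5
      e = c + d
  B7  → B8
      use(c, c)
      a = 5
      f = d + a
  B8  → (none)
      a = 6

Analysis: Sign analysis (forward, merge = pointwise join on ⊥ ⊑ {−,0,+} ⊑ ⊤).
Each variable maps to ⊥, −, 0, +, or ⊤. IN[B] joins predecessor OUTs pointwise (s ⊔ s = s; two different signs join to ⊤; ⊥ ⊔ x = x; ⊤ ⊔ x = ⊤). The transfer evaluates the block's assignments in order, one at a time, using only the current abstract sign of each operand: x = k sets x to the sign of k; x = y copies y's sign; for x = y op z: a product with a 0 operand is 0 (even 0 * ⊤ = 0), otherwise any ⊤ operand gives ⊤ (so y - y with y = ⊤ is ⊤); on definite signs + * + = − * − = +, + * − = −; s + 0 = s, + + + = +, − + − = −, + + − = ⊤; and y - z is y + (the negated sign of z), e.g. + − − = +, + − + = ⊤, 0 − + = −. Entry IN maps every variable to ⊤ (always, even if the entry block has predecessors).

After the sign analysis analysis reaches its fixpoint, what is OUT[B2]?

Answer: {a: +, b: +, c: ⊤, d: ⊤, e: ⊤, f: ⊤}

Working:
Fixpoint table:
  B0:   IN=(all ⊤)   OUT={a:+, c:-; rest ⊤}
  B1:   IN={a:+; rest ⊤}   OUT={a:+, b:+; rest ⊤}
  B2:   IN={a:+, b:+; rest ⊤}   OUT={a:+, b:+; rest ⊤}
  B3:   IN={a:+, b:+; rest ⊤}   OUT={a:+, b:+; rest ⊤}
  B4:   IN={a:+, b:+; rest ⊤}   OUT={a:+, b:-, f:+; rest ⊤}
  B5:   IN={a:+, b:-, f:+; rest ⊤}   OUT={a:+, b:-, f:+; rest ⊤}
  B6:   IN={a:+, b:-, f:+; rest ⊤}   OUT={a:+, b:-, f:+; rest ⊤}
  B7:   IN={a:+, b:-, f:+; rest ⊤}   OUT={a:+, b:-; rest ⊤}
  B8:   IN={a:+, b:-; rest ⊤}   OUT={a:+, b:-; rest ⊤}

Merge at B2: IN[B2] = OUT[B1] = {a: +, b: +, c: ⊤, d: ⊤, e: ⊤, f: ⊤}
Applying B2's transfer function to that IN value gives OUT[B2] (row B2 above).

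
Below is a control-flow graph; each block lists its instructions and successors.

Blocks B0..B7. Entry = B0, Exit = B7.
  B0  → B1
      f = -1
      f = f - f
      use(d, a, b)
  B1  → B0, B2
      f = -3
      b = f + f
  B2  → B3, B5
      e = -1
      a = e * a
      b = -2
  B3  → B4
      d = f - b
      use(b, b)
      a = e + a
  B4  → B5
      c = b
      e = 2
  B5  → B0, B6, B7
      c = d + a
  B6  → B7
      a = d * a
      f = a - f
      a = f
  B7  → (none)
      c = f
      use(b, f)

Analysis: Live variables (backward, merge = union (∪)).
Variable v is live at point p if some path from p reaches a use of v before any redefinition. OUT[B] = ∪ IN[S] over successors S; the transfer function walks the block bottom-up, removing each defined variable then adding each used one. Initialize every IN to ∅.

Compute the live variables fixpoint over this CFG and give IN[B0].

Answer: {a, b, d}

Derivation:
Per-block solution:
  B0:  IN={a, b, d}  OUT={a, d}
  B1:  IN={a, d}  OUT={a, b, d, f}
  B2:  IN={a, d, f}  OUT={a, b, d, e, f}
  B3:  IN={a, b, e, f}  OUT={a, b, d, f}
  B4:  IN={a, b, d, f}  OUT={a, b, d, f}
  B5:  IN={a, b, d, f}  OUT={a, b, d, f}
  B6:  IN={a, b, d, f}  OUT={b, f}
  B7:  IN={b, f}  OUT={}

Merge at B0: OUT[B0] = IN[B1] = {a, d}
Applying B0's transfer function to that OUT value gives IN[B0] (row B0 above).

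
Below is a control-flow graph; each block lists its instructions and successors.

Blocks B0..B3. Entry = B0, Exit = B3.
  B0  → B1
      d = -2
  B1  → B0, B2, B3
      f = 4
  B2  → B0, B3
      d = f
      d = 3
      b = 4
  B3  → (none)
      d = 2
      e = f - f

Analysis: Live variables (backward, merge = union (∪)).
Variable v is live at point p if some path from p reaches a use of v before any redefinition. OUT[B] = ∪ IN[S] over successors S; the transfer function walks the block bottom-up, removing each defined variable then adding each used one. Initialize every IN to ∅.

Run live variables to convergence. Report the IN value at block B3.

Answer: {f}

Trace:
Converged values:
  B0:   IN={}   OUT={}
  B1:   IN={}   OUT={f}
  B2:   IN={f}   OUT={f}
  B3:   IN={f}   OUT={}

B3 is the boundary node: OUT[B3] = {}
Applying B3's transfer function to that OUT value gives IN[B3] (row B3 above).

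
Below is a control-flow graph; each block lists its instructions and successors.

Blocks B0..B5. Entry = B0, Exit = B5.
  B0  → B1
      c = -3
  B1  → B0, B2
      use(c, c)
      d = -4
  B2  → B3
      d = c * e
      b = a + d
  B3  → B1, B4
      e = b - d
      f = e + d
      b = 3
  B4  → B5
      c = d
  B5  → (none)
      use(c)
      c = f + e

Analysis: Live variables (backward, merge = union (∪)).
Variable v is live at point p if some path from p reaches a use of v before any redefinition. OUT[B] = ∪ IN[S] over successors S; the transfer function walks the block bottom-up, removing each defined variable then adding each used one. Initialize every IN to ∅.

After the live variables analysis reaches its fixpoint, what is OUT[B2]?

Answer: {a, b, c, d}

Working:
Per-block solution:
  B0: | IN={a, e} | OUT={a, c, e}
  B1: | IN={a, c, e} | OUT={a, c, e}
  B2: | IN={a, c, e} | OUT={a, b, c, d}
  B3: | IN={a, b, c, d} | OUT={a, c, d, e, f}
  B4: | IN={d, e, f} | OUT={c, e, f}
  B5: | IN={c, e, f} | OUT={}

Merge at B2: OUT[B2] = IN[B3] = {a, b, c, d}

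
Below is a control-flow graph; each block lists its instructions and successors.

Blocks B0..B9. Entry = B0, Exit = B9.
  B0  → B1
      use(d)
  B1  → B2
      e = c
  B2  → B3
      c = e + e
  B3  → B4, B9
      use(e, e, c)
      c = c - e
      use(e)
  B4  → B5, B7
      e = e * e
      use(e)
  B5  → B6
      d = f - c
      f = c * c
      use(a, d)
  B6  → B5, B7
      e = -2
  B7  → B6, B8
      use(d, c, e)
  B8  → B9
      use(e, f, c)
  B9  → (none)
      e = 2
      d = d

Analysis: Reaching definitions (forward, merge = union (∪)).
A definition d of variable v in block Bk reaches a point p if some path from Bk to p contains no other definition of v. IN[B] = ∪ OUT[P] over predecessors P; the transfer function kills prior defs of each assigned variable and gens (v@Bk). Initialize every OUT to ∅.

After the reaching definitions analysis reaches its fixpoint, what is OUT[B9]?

Converged values:
  B0:   IN={}   OUT={}
  B1:   IN={}   OUT={e@B1}
  B2:   IN={e@B1}   OUT={c@B2, e@B1}
  B3:   IN={c@B2, e@B1}   OUT={c@B3, e@B1}
  B4:   IN={c@B3, e@B1}   OUT={c@B3, e@B4}
  B5:   IN={c@B3, d@B5, e@B4, e@B6, f@B5}   OUT={c@B3, d@B5, e@B4, e@B6, f@B5}
  B6:   IN={c@B3, d@B5, e@B4, e@B6, f@B5}   OUT={c@B3, d@B5, e@B6, f@B5}
  B7:   IN={c@B3, d@B5, e@B4, e@B6, f@B5}   OUT={c@B3, d@B5, e@B4, e@B6, f@B5}
  B8:   IN={c@B3, d@B5, e@B4, e@B6, f@B5}   OUT={c@B3, d@B5, e@B4, e@B6, f@B5}
  B9:   IN={c@B3, d@B5, e@B1, e@B4, e@B6, f@B5}   OUT={c@B3, d@B9, e@B9, f@B5}

Merge at B9: IN[B9] = OUT[B3] ⊔ OUT[B8] = {c@B3, d@B5, e@B1, e@B4, e@B6, f@B5}
Applying B9's transfer function to that IN value gives OUT[B9] (row B9 above).

Answer: {c@B3, d@B9, e@B9, f@B5}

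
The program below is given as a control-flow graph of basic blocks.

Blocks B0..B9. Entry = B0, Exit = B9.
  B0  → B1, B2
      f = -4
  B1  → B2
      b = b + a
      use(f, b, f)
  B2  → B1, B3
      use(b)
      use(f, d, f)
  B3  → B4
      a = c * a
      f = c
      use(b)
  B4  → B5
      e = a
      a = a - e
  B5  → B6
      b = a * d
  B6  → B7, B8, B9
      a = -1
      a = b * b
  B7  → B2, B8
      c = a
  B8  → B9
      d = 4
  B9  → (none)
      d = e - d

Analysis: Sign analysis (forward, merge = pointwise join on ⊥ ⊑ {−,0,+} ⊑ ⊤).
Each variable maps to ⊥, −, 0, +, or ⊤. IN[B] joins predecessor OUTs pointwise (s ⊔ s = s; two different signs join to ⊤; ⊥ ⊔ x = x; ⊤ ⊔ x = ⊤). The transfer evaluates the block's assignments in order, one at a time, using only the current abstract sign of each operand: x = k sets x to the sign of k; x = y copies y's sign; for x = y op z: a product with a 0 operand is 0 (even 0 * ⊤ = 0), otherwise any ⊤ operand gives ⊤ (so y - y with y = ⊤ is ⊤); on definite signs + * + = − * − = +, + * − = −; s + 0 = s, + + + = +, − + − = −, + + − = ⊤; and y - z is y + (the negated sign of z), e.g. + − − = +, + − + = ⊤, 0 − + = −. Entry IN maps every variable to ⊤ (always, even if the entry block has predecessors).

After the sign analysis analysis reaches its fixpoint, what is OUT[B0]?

Per-block solution:
  B0:   IN=(all ⊤)   OUT={f:-; rest ⊤}
  B1:   IN=(all ⊤)   OUT=(all ⊤)
  B2:   IN=(all ⊤)   OUT=(all ⊤)
  B3:   IN=(all ⊤)   OUT=(all ⊤)
  B4:   IN=(all ⊤)   OUT=(all ⊤)
  B5:   IN=(all ⊤)   OUT=(all ⊤)
  B6:   IN=(all ⊤)   OUT=(all ⊤)
  B7:   IN=(all ⊤)   OUT=(all ⊤)
  B8:   IN=(all ⊤)   OUT={d:+; rest ⊤}
  B9:   IN=(all ⊤)   OUT=(all ⊤)

B0 is the boundary node: IN[B0] = {a: ⊤, b: ⊤, c: ⊤, d: ⊤, e: ⊤, f: ⊤}
Applying B0's transfer function to that IN value gives OUT[B0] (row B0 above).

Answer: {a: ⊤, b: ⊤, c: ⊤, d: ⊤, e: ⊤, f: -}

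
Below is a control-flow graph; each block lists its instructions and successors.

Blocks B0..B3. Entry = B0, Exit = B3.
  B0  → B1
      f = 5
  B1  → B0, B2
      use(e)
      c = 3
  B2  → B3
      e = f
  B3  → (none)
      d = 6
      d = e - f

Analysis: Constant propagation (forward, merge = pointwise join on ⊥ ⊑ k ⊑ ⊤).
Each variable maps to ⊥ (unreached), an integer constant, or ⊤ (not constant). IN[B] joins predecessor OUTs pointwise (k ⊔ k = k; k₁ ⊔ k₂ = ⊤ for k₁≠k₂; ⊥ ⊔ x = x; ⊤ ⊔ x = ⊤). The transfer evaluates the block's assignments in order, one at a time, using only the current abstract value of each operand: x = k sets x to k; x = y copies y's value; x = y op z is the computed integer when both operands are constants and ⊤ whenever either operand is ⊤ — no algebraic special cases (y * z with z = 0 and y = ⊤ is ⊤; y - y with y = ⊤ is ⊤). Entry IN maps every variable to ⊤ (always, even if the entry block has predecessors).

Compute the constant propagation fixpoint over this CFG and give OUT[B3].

Per-block solution:
  B0:   IN=(all ⊤)   OUT={f:5; rest ⊤}
  B1:   IN={f:5; rest ⊤}   OUT={c:3, f:5; rest ⊤}
  B2:   IN={c:3, f:5; rest ⊤}   OUT={c:3, e:5, f:5; rest ⊤}
  B3:   IN={c:3, e:5, f:5; rest ⊤}   OUT={c:3, d:0, e:5, f:5; rest ⊤}

Merge at B3: IN[B3] = OUT[B2] = {a: ⊤, b: ⊤, c: 3, d: ⊤, e: 5, f: 5}
Applying B3's transfer function to that IN value gives OUT[B3] (row B3 above).

Answer: {a: ⊤, b: ⊤, c: 3, d: 0, e: 5, f: 5}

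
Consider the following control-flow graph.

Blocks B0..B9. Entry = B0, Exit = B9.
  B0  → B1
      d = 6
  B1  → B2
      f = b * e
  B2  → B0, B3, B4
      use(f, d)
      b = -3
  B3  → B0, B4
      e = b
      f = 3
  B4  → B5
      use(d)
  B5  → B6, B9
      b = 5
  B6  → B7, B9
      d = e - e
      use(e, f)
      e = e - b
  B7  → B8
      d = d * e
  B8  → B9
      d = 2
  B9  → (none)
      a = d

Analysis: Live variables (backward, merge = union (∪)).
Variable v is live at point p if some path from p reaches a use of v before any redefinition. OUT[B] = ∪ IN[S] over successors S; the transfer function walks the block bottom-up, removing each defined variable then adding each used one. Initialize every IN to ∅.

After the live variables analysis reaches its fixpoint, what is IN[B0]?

Answer: {b, e}

Derivation:
Fixpoint table:
  B0:  IN={b, e}  OUT={b, d, e}
  B1:  IN={b, d, e}  OUT={d, e, f}
  B2:  IN={d, e, f}  OUT={b, d, e, f}
  B3:  IN={b, d}  OUT={b, d, e, f}
  B4:  IN={d, e, f}  OUT={d, e, f}
  B5:  IN={d, e, f}  OUT={b, d, e, f}
  B6:  IN={b, e, f}  OUT={d, e}
  B7:  IN={d, e}  OUT={}
  B8:  IN={}  OUT={d}
  B9:  IN={d}  OUT={}

Merge at B0: OUT[B0] = IN[B1] = {b, d, e}
Applying B0's transfer function to that OUT value gives IN[B0] (row B0 above).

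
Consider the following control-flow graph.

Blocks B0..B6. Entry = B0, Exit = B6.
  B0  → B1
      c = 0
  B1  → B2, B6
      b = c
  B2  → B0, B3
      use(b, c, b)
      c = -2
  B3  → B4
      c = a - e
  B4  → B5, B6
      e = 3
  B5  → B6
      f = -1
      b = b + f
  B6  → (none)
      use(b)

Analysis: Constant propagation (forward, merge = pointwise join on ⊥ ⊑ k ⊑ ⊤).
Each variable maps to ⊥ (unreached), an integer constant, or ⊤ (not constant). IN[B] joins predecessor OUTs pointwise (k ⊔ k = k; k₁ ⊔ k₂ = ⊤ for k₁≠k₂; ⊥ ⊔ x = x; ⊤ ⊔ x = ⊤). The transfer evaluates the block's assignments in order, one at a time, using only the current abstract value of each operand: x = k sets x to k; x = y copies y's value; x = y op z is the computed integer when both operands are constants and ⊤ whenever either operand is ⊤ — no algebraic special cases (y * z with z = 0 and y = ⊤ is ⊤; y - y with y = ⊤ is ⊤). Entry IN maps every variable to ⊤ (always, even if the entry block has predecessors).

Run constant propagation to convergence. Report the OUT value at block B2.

Fixpoint table:
  B0: | IN=(all ⊤) | OUT={c:0; rest ⊤}
  B1: | IN={c:0; rest ⊤} | OUT={b:0, c:0; rest ⊤}
  B2: | IN={b:0, c:0; rest ⊤} | OUT={b:0, c:-2; rest ⊤}
  B3: | IN={b:0, c:-2; rest ⊤} | OUT={b:0; rest ⊤}
  B4: | IN={b:0; rest ⊤} | OUT={b:0, e:3; rest ⊤}
  B5: | IN={b:0, e:3; rest ⊤} | OUT={b:-1, e:3, f:-1; rest ⊤}
  B6: | IN=(all ⊤) | OUT=(all ⊤)

Merge at B2: IN[B2] = OUT[B1] = {a: ⊤, b: 0, c: 0, d: ⊤, e: ⊤, f: ⊤}
Applying B2's transfer function to that IN value gives OUT[B2] (row B2 above).

Answer: {a: ⊤, b: 0, c: -2, d: ⊤, e: ⊤, f: ⊤}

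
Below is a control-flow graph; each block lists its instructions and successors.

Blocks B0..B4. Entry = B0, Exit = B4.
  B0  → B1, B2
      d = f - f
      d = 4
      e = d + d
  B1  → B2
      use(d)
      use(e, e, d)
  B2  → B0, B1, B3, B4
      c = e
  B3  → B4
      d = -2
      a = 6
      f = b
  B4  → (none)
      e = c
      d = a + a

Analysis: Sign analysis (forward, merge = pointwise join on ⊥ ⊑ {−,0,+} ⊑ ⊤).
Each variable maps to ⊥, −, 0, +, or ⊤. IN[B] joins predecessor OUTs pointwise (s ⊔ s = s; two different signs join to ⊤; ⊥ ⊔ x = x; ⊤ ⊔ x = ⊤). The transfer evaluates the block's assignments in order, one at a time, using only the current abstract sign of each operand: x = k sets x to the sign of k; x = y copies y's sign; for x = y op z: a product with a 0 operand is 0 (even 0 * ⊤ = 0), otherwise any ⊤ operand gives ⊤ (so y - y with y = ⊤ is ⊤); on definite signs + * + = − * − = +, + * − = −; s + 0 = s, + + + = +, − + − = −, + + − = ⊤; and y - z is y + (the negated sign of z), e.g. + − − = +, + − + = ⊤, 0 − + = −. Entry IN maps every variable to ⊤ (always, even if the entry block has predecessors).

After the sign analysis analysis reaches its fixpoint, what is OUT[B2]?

Answer: {a: ⊤, b: ⊤, c: +, d: +, e: +, f: ⊤}

Derivation:
Converged values:
  B0:   IN=(all ⊤)   OUT={d:+, e:+; rest ⊤}
  B1:   IN={d:+, e:+; rest ⊤}   OUT={d:+, e:+; rest ⊤}
  B2:   IN={d:+, e:+; rest ⊤}   OUT={c:+, d:+, e:+; rest ⊤}
  B3:   IN={c:+, d:+, e:+; rest ⊤}   OUT={a:+, c:+, d:-, e:+; rest ⊤}
  B4:   IN={c:+, e:+; rest ⊤}   OUT={c:+, e:+; rest ⊤}

Merge at B2: IN[B2] = OUT[B0] ⊔ OUT[B1] = {a: ⊤, b: ⊤, c: ⊤, d: +, e: +, f: ⊤}
Applying B2's transfer function to that IN value gives OUT[B2] (row B2 above).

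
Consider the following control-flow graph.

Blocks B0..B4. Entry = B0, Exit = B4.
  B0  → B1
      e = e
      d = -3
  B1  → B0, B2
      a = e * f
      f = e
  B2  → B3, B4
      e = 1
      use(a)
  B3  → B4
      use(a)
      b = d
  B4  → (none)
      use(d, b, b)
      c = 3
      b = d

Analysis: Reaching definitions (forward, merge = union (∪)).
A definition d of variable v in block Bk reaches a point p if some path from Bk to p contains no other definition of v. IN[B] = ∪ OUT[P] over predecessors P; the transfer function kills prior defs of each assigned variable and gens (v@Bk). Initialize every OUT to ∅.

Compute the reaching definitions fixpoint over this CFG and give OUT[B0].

Converged values:
  B0:  IN={a@B1, d@B0, e@B0, f@B1}  OUT={a@B1, d@B0, e@B0, f@B1}
  B1:  IN={a@B1, d@B0, e@B0, f@B1}  OUT={a@B1, d@B0, e@B0, f@B1}
  B2:  IN={a@B1, d@B0, e@B0, f@B1}  OUT={a@B1, d@B0, e@B2, f@B1}
  B3:  IN={a@B1, d@B0, e@B2, f@B1}  OUT={a@B1, b@B3, d@B0, e@B2, f@B1}
  B4:  IN={a@B1, b@B3, d@B0, e@B2, f@B1}  OUT={a@B1, b@B4, c@B4, d@B0, e@B2, f@B1}

Merge at B0 (entry node, so the boundary value {} is joined with the incoming edge(s)): IN[B0] = {} ⊔ OUT[B1] = {a@B1, d@B0, e@B0, f@B1}
Applying B0's transfer function to that IN value gives OUT[B0] (row B0 above).

Answer: {a@B1, d@B0, e@B0, f@B1}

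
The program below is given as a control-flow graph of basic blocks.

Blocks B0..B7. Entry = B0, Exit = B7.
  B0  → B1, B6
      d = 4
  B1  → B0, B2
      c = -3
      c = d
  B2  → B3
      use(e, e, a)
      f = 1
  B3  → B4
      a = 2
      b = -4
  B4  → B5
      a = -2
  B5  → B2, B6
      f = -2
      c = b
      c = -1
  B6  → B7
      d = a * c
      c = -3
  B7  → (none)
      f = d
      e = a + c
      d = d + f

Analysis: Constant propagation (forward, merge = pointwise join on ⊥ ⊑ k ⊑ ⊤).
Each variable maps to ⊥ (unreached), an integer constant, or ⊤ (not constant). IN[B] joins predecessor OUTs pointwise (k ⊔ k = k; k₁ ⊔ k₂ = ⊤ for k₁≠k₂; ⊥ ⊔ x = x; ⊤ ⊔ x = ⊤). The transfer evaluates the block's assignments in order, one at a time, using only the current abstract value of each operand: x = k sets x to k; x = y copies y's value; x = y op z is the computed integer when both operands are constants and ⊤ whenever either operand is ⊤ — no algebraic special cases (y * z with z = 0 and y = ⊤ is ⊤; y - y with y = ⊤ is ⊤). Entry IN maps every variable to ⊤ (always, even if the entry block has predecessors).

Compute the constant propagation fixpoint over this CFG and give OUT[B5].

Converged values:
  B0:   IN=(all ⊤)   OUT={d:4; rest ⊤}
  B1:   IN={d:4; rest ⊤}   OUT={c:4, d:4; rest ⊤}
  B2:   IN={d:4; rest ⊤}   OUT={d:4, f:1; rest ⊤}
  B3:   IN={d:4, f:1; rest ⊤}   OUT={a:2, b:-4, d:4, f:1; rest ⊤}
  B4:   IN={a:2, b:-4, d:4, f:1; rest ⊤}   OUT={a:-2, b:-4, d:4, f:1; rest ⊤}
  B5:   IN={a:-2, b:-4, d:4, f:1; rest ⊤}   OUT={a:-2, b:-4, c:-1, d:4, f:-2; rest ⊤}
  B6:   IN={d:4; rest ⊤}   OUT={c:-3; rest ⊤}
  B7:   IN={c:-3; rest ⊤}   OUT={c:-3; rest ⊤}

Merge at B5: IN[B5] = OUT[B4] = {a: -2, b: -4, c: ⊤, d: 4, e: ⊤, f: 1}
Applying B5's transfer function to that IN value gives OUT[B5] (row B5 above).

Answer: {a: -2, b: -4, c: -1, d: 4, e: ⊤, f: -2}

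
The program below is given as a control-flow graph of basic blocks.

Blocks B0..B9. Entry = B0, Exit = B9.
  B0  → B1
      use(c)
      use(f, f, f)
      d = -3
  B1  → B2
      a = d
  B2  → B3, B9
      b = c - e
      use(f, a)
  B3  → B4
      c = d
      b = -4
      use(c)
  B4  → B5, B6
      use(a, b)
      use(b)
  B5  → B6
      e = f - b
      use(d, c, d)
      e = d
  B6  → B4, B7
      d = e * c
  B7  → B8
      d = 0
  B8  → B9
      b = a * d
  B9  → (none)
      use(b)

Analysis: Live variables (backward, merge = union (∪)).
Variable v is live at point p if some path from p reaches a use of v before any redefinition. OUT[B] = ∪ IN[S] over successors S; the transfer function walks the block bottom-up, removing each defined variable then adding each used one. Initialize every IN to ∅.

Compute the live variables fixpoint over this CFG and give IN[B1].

Answer: {c, d, e, f}

Trace:
Fixpoint table:
  B0:   IN={c, e, f}   OUT={c, d, e, f}
  B1:   IN={c, d, e, f}   OUT={a, c, d, e, f}
  B2:   IN={a, c, d, e, f}   OUT={a, b, d, e, f}
  B3:   IN={a, d, e, f}   OUT={a, b, c, d, e, f}
  B4:   IN={a, b, c, d, e, f}   OUT={a, b, c, d, e, f}
  B5:   IN={a, b, c, d, f}   OUT={a, b, c, e, f}
  B6:   IN={a, b, c, e, f}   OUT={a, b, c, d, e, f}
  B7:   IN={a}   OUT={a, d}
  B8:   IN={a, d}   OUT={b}
  B9:   IN={b}   OUT={}

Merge at B1: OUT[B1] = IN[B2] = {a, c, d, e, f}
Applying B1's transfer function to that OUT value gives IN[B1] (row B1 above).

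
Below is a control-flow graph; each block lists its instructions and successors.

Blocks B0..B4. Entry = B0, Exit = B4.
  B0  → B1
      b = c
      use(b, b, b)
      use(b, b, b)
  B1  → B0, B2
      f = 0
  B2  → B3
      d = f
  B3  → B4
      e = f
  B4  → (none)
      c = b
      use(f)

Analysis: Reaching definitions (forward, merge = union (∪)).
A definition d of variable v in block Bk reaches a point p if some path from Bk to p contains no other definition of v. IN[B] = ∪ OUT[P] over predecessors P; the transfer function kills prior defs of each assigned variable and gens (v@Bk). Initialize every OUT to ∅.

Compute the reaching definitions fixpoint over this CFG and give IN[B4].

Answer: {b@B0, d@B2, e@B3, f@B1}

Working:
Fixpoint table:
  B0:  IN={b@B0, f@B1}  OUT={b@B0, f@B1}
  B1:  IN={b@B0, f@B1}  OUT={b@B0, f@B1}
  B2:  IN={b@B0, f@B1}  OUT={b@B0, d@B2, f@B1}
  B3:  IN={b@B0, d@B2, f@B1}  OUT={b@B0, d@B2, e@B3, f@B1}
  B4:  IN={b@B0, d@B2, e@B3, f@B1}  OUT={b@B0, c@B4, d@B2, e@B3, f@B1}

Merge at B4: IN[B4] = OUT[B3] = {b@B0, d@B2, e@B3, f@B1}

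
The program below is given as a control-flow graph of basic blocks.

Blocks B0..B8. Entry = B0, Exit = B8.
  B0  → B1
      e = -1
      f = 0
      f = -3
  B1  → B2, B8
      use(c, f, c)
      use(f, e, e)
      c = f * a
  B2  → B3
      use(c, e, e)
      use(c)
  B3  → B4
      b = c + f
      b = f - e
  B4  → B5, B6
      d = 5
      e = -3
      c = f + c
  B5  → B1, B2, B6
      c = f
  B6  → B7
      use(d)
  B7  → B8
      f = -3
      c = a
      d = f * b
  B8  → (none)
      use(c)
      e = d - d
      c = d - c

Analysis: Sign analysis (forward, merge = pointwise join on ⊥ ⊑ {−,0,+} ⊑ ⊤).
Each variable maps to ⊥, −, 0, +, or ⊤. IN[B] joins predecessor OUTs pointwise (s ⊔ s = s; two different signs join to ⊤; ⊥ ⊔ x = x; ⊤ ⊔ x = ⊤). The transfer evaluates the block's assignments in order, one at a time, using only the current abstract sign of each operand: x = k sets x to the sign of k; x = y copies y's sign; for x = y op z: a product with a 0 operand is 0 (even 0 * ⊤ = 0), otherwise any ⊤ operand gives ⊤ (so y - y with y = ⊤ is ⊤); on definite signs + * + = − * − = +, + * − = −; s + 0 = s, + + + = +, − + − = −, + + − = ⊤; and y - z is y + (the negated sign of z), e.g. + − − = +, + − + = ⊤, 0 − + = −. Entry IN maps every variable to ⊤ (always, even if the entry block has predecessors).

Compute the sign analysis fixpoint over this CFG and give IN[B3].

Answer: {a: ⊤, b: ⊤, c: ⊤, d: ⊤, e: -, f: -}

Trace:
Per-block solution:
  B0:   IN=(all ⊤)   OUT={e:-, f:-; rest ⊤}
  B1:   IN={e:-, f:-; rest ⊤}   OUT={e:-, f:-; rest ⊤}
  B2:   IN={e:-, f:-; rest ⊤}   OUT={e:-, f:-; rest ⊤}
  B3:   IN={e:-, f:-; rest ⊤}   OUT={e:-, f:-; rest ⊤}
  B4:   IN={e:-, f:-; rest ⊤}   OUT={d:+, e:-, f:-; rest ⊤}
  B5:   IN={d:+, e:-, f:-; rest ⊤}   OUT={c:-, d:+, e:-, f:-; rest ⊤}
  B6:   IN={d:+, e:-, f:-; rest ⊤}   OUT={d:+, e:-, f:-; rest ⊤}
  B7:   IN={d:+, e:-, f:-; rest ⊤}   OUT={e:-, f:-; rest ⊤}
  B8:   IN={e:-, f:-; rest ⊤}   OUT={f:-; rest ⊤}

Merge at B3: IN[B3] = OUT[B2] = {a: ⊤, b: ⊤, c: ⊤, d: ⊤, e: -, f: -}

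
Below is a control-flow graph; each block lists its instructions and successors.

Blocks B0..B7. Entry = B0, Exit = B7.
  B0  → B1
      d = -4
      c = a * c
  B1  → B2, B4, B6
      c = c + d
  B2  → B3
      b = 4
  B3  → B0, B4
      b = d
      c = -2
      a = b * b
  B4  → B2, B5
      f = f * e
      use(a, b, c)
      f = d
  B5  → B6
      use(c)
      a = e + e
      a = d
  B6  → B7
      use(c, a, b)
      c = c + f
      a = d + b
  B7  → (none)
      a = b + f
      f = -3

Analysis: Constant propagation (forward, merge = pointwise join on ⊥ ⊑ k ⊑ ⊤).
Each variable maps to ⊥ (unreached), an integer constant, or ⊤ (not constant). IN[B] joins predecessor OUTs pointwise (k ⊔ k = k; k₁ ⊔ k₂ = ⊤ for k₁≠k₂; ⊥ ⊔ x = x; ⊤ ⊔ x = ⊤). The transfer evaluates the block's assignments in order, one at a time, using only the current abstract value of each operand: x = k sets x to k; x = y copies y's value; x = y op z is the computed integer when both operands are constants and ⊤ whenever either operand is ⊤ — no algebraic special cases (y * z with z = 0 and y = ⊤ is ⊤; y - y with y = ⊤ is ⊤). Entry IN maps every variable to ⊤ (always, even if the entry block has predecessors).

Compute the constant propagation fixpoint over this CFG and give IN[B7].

Per-block solution:
  B0:  IN=(all ⊤)  OUT={d:-4; rest ⊤}
  B1:  IN={d:-4; rest ⊤}  OUT={d:-4; rest ⊤}
  B2:  IN={d:-4; rest ⊤}  OUT={b:4, d:-4; rest ⊤}
  B3:  IN={b:4, d:-4; rest ⊤}  OUT={a:16, b:-4, c:-2, d:-4; rest ⊤}
  B4:  IN={d:-4; rest ⊤}  OUT={d:-4, f:-4; rest ⊤}
  B5:  IN={d:-4, f:-4; rest ⊤}  OUT={a:-4, d:-4, f:-4; rest ⊤}
  B6:  IN={d:-4; rest ⊤}  OUT={d:-4; rest ⊤}
  B7:  IN={d:-4; rest ⊤}  OUT={d:-4, f:-3; rest ⊤}

Merge at B7: IN[B7] = OUT[B6] = {a: ⊤, b: ⊤, c: ⊤, d: -4, e: ⊤, f: ⊤}

Answer: {a: ⊤, b: ⊤, c: ⊤, d: -4, e: ⊤, f: ⊤}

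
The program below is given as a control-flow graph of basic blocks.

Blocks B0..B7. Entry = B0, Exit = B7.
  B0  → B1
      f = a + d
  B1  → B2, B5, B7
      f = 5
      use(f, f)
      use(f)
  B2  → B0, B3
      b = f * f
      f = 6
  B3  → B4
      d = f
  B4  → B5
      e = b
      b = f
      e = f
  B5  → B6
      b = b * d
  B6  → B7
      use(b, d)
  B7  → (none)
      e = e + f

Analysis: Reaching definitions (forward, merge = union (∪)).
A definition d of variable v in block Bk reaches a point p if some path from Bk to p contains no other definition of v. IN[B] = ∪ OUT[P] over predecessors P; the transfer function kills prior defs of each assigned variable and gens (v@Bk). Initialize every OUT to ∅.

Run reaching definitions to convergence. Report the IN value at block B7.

Answer: {b@B2, b@B5, d@B3, e@B4, f@B1, f@B2}

Derivation:
Converged values:
  B0:   IN={b@B2, f@B2}   OUT={b@B2, f@B0}
  B1:   IN={b@B2, f@B0}   OUT={b@B2, f@B1}
  B2:   IN={b@B2, f@B1}   OUT={b@B2, f@B2}
  B3:   IN={b@B2, f@B2}   OUT={b@B2, d@B3, f@B2}
  B4:   IN={b@B2, d@B3, f@B2}   OUT={b@B4, d@B3, e@B4, f@B2}
  B5:   IN={b@B2, b@B4, d@B3, e@B4, f@B1, f@B2}   OUT={b@B5, d@B3, e@B4, f@B1, f@B2}
  B6:   IN={b@B5, d@B3, e@B4, f@B1, f@B2}   OUT={b@B5, d@B3, e@B4, f@B1, f@B2}
  B7:   IN={b@B2, b@B5, d@B3, e@B4, f@B1, f@B2}   OUT={b@B2, b@B5, d@B3, e@B7, f@B1, f@B2}

Merge at B7: IN[B7] = OUT[B1] ⊔ OUT[B6] = {b@B2, b@B5, d@B3, e@B4, f@B1, f@B2}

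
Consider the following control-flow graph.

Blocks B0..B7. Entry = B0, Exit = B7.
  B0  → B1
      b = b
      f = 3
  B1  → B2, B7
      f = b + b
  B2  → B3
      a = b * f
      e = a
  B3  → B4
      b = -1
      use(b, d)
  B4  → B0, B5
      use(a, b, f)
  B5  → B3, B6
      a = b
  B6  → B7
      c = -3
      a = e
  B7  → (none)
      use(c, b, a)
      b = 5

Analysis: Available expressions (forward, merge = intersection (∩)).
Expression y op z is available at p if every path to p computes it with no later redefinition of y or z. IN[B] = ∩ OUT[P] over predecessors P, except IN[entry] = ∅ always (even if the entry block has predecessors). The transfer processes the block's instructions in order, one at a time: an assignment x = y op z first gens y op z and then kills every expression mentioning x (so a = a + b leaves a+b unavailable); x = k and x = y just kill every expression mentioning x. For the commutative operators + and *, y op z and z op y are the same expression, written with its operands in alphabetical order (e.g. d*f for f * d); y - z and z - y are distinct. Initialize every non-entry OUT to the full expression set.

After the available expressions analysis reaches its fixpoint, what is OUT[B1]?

Per-block solution:
  B0: | IN={} | OUT={}
  B1: | IN={} | OUT={b+b}
  B2: | IN={b+b} | OUT={b*f, b+b}
  B3: | IN={} | OUT={}
  B4: | IN={} | OUT={}
  B5: | IN={} | OUT={}
  B6: | IN={} | OUT={}
  B7: | IN={} | OUT={}

Merge at B1: IN[B1] = OUT[B0] = {}
Applying B1's transfer function to that IN value gives OUT[B1] (row B1 above).

Answer: {b+b}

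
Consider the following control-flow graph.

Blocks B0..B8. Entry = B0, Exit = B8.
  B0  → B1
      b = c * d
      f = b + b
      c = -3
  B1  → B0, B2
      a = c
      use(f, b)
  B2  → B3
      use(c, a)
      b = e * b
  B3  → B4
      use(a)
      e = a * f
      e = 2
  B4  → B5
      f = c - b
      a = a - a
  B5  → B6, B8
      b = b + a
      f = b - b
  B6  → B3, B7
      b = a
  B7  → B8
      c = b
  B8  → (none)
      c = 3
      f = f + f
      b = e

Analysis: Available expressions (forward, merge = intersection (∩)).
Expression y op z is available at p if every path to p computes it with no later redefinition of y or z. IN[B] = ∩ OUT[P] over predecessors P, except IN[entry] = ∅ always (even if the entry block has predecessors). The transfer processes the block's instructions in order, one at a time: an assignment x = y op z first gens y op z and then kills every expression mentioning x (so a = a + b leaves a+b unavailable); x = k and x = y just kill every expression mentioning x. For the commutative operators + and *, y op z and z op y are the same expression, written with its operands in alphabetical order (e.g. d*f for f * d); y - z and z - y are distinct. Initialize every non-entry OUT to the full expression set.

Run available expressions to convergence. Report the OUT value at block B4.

Per-block solution:
  B0:   IN={}   OUT={b+b}
  B1:   IN={b+b}   OUT={b+b}
  B2:   IN={b+b}   OUT={}
  B3:   IN={}   OUT={a*f}
  B4:   IN={a*f}   OUT={c-b}
  B5:   IN={c-b}   OUT={b-b}
  B6:   IN={b-b}   OUT={}
  B7:   IN={}   OUT={}
  B8:   IN={}   OUT={}

Merge at B4: IN[B4] = OUT[B3] = {a*f}
Applying B4's transfer function to that IN value gives OUT[B4] (row B4 above).

Answer: {c-b}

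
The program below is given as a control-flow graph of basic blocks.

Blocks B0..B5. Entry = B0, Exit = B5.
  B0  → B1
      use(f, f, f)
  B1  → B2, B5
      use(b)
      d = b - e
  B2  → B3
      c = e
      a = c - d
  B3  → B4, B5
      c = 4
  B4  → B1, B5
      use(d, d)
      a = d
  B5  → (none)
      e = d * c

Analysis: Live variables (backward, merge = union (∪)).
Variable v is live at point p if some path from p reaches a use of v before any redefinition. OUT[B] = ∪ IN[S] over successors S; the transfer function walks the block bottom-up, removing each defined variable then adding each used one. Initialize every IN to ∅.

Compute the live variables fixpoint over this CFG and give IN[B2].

Converged values:
  B0: | IN={b, c, e, f} | OUT={b, c, e}
  B1: | IN={b, c, e} | OUT={b, c, d, e}
  B2: | IN={b, d, e} | OUT={b, d, e}
  B3: | IN={b, d, e} | OUT={b, c, d, e}
  B4: | IN={b, c, d, e} | OUT={b, c, d, e}
  B5: | IN={c, d} | OUT={}

Merge at B2: OUT[B2] = IN[B3] = {b, d, e}
Applying B2's transfer function to that OUT value gives IN[B2] (row B2 above).

Answer: {b, d, e}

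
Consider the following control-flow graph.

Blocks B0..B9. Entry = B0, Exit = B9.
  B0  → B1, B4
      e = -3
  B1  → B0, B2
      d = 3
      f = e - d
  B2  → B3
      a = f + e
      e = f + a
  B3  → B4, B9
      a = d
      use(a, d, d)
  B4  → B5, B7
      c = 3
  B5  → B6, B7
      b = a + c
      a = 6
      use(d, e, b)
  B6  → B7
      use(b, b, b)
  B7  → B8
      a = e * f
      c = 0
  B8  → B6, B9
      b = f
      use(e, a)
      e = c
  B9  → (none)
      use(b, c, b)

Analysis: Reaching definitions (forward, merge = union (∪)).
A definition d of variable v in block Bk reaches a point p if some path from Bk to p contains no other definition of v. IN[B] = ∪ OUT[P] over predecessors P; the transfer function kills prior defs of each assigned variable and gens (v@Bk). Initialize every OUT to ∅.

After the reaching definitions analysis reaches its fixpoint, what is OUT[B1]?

Answer: {d@B1, e@B0, f@B1}

Trace:
Converged values:
  B0: | IN={d@B1, e@B0, f@B1} | OUT={d@B1, e@B0, f@B1}
  B1: | IN={d@B1, e@B0, f@B1} | OUT={d@B1, e@B0, f@B1}
  B2: | IN={d@B1, e@B0, f@B1} | OUT={a@B2, d@B1, e@B2, f@B1}
  B3: | IN={a@B2, d@B1, e@B2, f@B1} | OUT={a@B3, d@B1, e@B2, f@B1}
  B4: | IN={a@B3, d@B1, e@B0, e@B2, f@B1} | OUT={a@B3, c@B4, d@B1, e@B0, e@B2, f@B1}
  B5: | IN={a@B3, c@B4, d@B1, e@B0, e@B2, f@B1} | OUT={a@B5, b@B5, c@B4, d@B1, e@B0, e@B2, f@B1}
  B6: | IN={a@B5, a@B7, b@B5, b@B8, c@B4, c@B7, d@B1, e@B0, e@B2, e@B8, f@B1} | OUT={a@B5, a@B7, b@B5, b@B8, c@B4, c@B7, d@B1, e@B0, e@B2, e@B8, f@B1}
  B7: | IN={a@B3, a@B5, a@B7, b@B5, b@B8, c@B4, c@B7, d@B1, e@B0, e@B2, e@B8, f@B1} | OUT={a@B7, b@B5, b@B8, c@B7, d@B1, e@B0, e@B2, e@B8, f@B1}
  B8: | IN={a@B7, b@B5, b@B8, c@B7, d@B1, e@B0, e@B2, e@B8, f@B1} | OUT={a@B7, b@B8, c@B7, d@B1, e@B8, f@B1}
  B9: | IN={a@B3, a@B7, b@B8, c@B7, d@B1, e@B2, e@B8, f@B1} | OUT={a@B3, a@B7, b@B8, c@B7, d@B1, e@B2, e@B8, f@B1}

Merge at B1: IN[B1] = OUT[B0] = {d@B1, e@B0, f@B1}
Applying B1's transfer function to that IN value gives OUT[B1] (row B1 above).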